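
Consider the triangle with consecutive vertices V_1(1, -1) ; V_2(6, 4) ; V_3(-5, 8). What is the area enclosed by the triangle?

37.5

V_1→V_2: (1)(4) − (6)(-1) = 10
V_2→V_3: (6)(8) − (-5)(4) = 68
V_3→V_1: (-5)(-1) − (1)(8) = -3
Σ = 75
Area = |Σ|/2 = 37.5.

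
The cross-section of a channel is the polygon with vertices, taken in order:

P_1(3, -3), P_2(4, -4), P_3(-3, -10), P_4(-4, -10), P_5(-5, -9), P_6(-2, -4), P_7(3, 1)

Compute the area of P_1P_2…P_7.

38

Apply Gauss's area formula: 2A = Σ (x_i·y_{i+1} − x_{i+1}·y_i), indices taken mod 7.
Σ = (0) + (-52) + (-10) + (-14) + (2) + (10) + (-12) = -76
Area = |Σ|/2 = 38.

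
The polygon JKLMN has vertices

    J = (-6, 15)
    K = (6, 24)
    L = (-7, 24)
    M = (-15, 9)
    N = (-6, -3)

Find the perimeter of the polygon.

78

|JK| = √((12)² + (9)²) = √225 = 15
|KL| = √((-13)² + (0)²) = √169 = 13
|LM| = √((-8)² + (-15)²) = √289 = 17
|MN| = √((9)² + (-12)²) = √225 = 15
|NJ| = √((0)² + (18)²) = √324 = 18
Perimeter = 15 + 13 + 17 + 15 + 18 = 78.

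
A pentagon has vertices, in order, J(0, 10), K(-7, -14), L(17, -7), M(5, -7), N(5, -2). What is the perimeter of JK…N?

|JK| = √((-7)² + (-24)²) = √625 = 25
|KL| = √((24)² + (7)²) = √625 = 25
|LM| = √((-12)² + (0)²) = √144 = 12
|MN| = √((0)² + (5)²) = √25 = 5
|NJ| = √((-5)² + (12)²) = √169 = 13
Perimeter = 25 + 25 + 12 + 5 + 13 = 80.

80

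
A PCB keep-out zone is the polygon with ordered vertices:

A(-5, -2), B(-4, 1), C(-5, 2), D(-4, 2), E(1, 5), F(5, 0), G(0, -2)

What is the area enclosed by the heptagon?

Σ = (-13) + (-3) + (-2) + (-22) + (-25) + (-10) + (-10) = -85
Area = |Σ|/2 = 42.5.

42.5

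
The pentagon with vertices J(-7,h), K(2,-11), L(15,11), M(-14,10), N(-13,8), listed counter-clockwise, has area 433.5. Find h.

The doubled signed area Σ (x_i y_{i+1} − x_{i+1} y_i) is linear in h.
With h=0 it equals 642; the coefficient of h is -15 (from the two edges through J).
So -15·h + 642 = 2·433.5 = 867 ⇒ h = -15.

-15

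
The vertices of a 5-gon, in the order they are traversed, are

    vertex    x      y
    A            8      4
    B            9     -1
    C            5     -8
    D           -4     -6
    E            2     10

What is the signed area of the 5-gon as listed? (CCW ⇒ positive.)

Cross-terms: -44, -67, -62, -28, -72  ⇒  Σ = -273
Signed area = Σ/2 = -136.5 (negative ⇒ clockwise traversal).

-136.5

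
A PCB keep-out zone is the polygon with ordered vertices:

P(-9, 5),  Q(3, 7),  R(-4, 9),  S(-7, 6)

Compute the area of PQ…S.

17.5

Σ = (-78) + (55) + (39) + (19) = 35
Area = |Σ|/2 = 17.5.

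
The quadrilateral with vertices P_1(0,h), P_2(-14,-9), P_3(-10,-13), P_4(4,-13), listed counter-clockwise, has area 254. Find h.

13

The doubled signed area Σ (x_i y_{i+1} − x_{i+1} y_i) is linear in h.
With h=0 it equals 274; the coefficient of h is 18 (from the two edges through P_1).
So 18·h + 274 = 2·254 = 508 ⇒ h = 13.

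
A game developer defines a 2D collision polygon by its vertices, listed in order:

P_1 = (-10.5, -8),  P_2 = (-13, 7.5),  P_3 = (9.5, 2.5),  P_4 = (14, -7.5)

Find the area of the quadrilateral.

Apply the surveyor's formula: 2A = Σ (x_i·y_{i+1} − x_{i+1}·y_i), indices taken mod 4.
Cross-terms: -182.75, -103.75, -106.25, -190.75  ⇒  Σ = -583.5
Area = |Σ|/2 = 291.75.

291.75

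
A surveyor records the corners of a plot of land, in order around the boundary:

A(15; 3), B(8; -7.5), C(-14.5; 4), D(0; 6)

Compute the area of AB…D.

Apply the shoelace (surveyor's) formula: 2A = Σ (x_i·y_{i+1} − x_{i+1}·y_i), indices taken mod 4.
Σ = (-136.5) + (-76.75) + (-87) + (-90) = -390.25
Area = |Σ|/2 = 195.125.

195.125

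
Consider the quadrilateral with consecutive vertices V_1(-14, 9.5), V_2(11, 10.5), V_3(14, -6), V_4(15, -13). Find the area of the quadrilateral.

Apply the surveyor's formula: 2A = Σ (x_i·y_{i+1} − x_{i+1}·y_i), indices taken mod 4.
Σ = (-251.5) + (-213) + (-92) + (-39.5) = -596
Area = |Σ|/2 = 298.

298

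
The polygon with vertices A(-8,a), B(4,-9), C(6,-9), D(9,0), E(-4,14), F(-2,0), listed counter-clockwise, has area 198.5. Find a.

-12

Write out the shoelace sum; only the two edges meeting at A involve a:
2·Area = [((-2)·a − (-8)·0) + ((-8)·(-9) − 4·a)] + 253
       = -6·a + 325 = 397
⇒ a = -12.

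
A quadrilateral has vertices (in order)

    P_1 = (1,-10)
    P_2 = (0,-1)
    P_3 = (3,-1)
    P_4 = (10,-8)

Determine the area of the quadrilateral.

Apply the surveyor's formula: 2A = Σ (x_i·y_{i+1} − x_{i+1}·y_i), indices taken mod 4.
Cross-terms: -1, 3, -14, -92  ⇒  Σ = -104
Area = |Σ|/2 = 52.

52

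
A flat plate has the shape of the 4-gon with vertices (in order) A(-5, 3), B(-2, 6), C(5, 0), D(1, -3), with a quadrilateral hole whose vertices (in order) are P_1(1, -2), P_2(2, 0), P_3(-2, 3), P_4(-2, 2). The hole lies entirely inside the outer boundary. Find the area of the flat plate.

Outer boundary:
Cross-terms: -24, -30, -15, -12  ⇒  Σ = -81
Area = |Σ|/2 = 40.5.
Hole:
Σ = (4) + (6) + (2) + (2) = 14
Area = |Σ|/2 = 7.
Net area = 40.5 − 7 = 33.5.

33.5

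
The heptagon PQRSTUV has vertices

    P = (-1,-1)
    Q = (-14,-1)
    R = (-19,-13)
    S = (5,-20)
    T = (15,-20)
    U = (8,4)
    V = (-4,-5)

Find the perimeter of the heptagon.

106

|PQ| = √((-13)² + (0)²) = √169 = 13
|QR| = √((-5)² + (-12)²) = √169 = 13
|RS| = √((24)² + (-7)²) = √625 = 25
|ST| = √((10)² + (0)²) = √100 = 10
|TU| = √((-7)² + (24)²) = √625 = 25
|UV| = √((-12)² + (-9)²) = √225 = 15
|VP| = √((3)² + (4)²) = √25 = 5
Perimeter = 13 + 13 + 25 + 10 + 25 + 15 + 5 = 106.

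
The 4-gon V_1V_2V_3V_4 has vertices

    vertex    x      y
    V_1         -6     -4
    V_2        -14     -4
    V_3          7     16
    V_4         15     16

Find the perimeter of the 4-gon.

74

|V_1V_2| = √((-8)² + (0)²) = √64 = 8
|V_2V_3| = √((21)² + (20)²) = √841 = 29
|V_3V_4| = √((8)² + (0)²) = √64 = 8
|V_4V_1| = √((-21)² + (-20)²) = √841 = 29
Perimeter = 8 + 29 + 8 + 29 = 74.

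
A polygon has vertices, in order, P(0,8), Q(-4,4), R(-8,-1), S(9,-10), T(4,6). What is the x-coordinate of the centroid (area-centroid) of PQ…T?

293/283

Apply the surveyor's formula. First the cross-terms c_i = x_i·y_{i+1} − x_{i+1}·y_i:
  32, 36, 89, 94, 32  ⇒  2A = 283, A = 141.5.
Then Σ (x_i + x_{i+1})·c_i = 879, so x̄ = 879 / (6·141.5) = 293/283.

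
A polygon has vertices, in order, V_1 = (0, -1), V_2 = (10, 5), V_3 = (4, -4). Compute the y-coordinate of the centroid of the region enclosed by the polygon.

0

Apply the shoelace (surveyor's) formula. First the cross-terms c_i = x_i·y_{i+1} − x_{i+1}·y_i:
  10, -60, -4  ⇒  2A = -54, A = -27.
Then Σ (y_i + y_{i+1})·c_i = 0, so ȳ = 0 / (6·(-27)) = 0.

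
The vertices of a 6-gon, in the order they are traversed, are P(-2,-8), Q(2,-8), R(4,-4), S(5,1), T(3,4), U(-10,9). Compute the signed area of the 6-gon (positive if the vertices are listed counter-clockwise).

P→Q: (-2)(-8) − (2)(-8) = 32
Q→R: (2)(-4) − (4)(-8) = 24
R→S: (4)(1) − (5)(-4) = 24
S→T: (5)(4) − (3)(1) = 17
T→U: (3)(9) − (-10)(4) = 67
U→P: (-10)(-8) − (-2)(9) = 98
Σ = 262
Signed area = Σ/2 = 131 (positive ⇒ counter-clockwise traversal).

131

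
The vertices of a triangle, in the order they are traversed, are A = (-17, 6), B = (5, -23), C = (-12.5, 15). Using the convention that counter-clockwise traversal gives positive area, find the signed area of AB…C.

164.25

Apply the surveyor's formula: 2A = Σ (x_i·y_{i+1} − x_{i+1}·y_i), indices taken mod 3.
A→B: (-17)(-23) − (5)(6) = 361
B→C: (5)(15) − (-12.5)(-23) = -212.5
C→A: (-12.5)(6) − (-17)(15) = 180
Σ = 328.5
Signed area = Σ/2 = 164.25 (positive ⇒ counter-clockwise traversal).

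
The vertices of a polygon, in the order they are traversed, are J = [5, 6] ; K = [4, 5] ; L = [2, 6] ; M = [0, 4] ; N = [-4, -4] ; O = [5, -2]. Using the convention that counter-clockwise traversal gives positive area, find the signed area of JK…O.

53.5

Σ = (1) + (14) + (8) + (16) + (28) + (40) = 107
Signed area = Σ/2 = 53.5 (positive ⇒ counter-clockwise traversal).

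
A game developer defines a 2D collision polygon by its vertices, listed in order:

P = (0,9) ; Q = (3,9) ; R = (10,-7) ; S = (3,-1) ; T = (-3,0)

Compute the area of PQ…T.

78.5

Apply the surveyor's formula: 2A = Σ (x_i·y_{i+1} − x_{i+1}·y_i), indices taken mod 5.
Cross-terms: -27, -111, 11, -3, -27  ⇒  Σ = -157
Area = |Σ|/2 = 78.5.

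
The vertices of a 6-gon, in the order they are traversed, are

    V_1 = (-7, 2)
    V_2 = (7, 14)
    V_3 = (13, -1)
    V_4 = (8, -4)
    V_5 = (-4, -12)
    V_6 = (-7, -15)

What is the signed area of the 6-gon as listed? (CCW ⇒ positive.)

-300

Apply the shoelace formula: 2A = Σ (x_i·y_{i+1} − x_{i+1}·y_i), indices taken mod 6.
Σ = (-112) + (-189) + (-44) + (-112) + (-24) + (-119) = -600
Signed area = Σ/2 = -300 (negative ⇒ clockwise traversal).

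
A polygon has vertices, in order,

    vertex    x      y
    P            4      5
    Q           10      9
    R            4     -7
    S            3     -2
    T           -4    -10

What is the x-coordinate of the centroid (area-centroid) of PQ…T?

Apply the shoelace (surveyor's) formula. First the cross-terms c_i = x_i·y_{i+1} − x_{i+1}·y_i:
  -14, -106, 13, -38, 20  ⇒  2A = -125, A = -62.5.
Then Σ (x_i + x_{i+1})·c_i = -1551, so x̄ = -1551 / (6·(-62.5)) = 4.136.

4.136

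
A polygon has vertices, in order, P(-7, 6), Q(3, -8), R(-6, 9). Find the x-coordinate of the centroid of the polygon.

Apply the surveyor's formula. First the cross-terms c_i = x_i·y_{i+1} − x_{i+1}·y_i:
  38, -21, 27  ⇒  2A = 44, A = 22.
Then Σ (x_i + x_{i+1})·c_i = -440, so x̄ = -440 / (6·22) = -10/3.

-10/3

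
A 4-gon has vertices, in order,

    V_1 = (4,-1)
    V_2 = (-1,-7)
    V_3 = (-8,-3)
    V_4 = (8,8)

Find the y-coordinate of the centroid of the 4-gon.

-47/81

Apply Gauss's area formula. First the cross-terms c_i = x_i·y_{i+1} − x_{i+1}·y_i:
  -29, -53, -40, -40  ⇒  2A = -162, A = -81.
Then Σ (y_i + y_{i+1})·c_i = 282, so ȳ = 282 / (6·(-81)) = -47/81.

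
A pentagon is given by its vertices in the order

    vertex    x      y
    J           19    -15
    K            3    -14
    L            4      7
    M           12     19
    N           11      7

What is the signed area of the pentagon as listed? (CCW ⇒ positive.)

Apply the shoelace formula: 2A = Σ (x_i·y_{i+1} − x_{i+1}·y_i), indices taken mod 5.
Σ = (-221) + (77) + (-8) + (-125) + (-298) = -575
Signed area = Σ/2 = -287.5 (negative ⇒ clockwise traversal).

-287.5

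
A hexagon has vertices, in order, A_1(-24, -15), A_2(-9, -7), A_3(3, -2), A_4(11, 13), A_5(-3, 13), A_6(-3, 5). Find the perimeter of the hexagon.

98

|A_1A_2| = √((15)² + (8)²) = √289 = 17
|A_2A_3| = √((12)² + (5)²) = √169 = 13
|A_3A_4| = √((8)² + (15)²) = √289 = 17
|A_4A_5| = √((-14)² + (0)²) = √196 = 14
|A_5A_6| = √((0)² + (-8)²) = √64 = 8
|A_6A_1| = √((-21)² + (-20)²) = √841 = 29
Perimeter = 17 + 13 + 17 + 14 + 8 + 29 = 98.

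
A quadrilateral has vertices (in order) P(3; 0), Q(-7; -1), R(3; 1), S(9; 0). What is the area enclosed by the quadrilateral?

8

Apply the shoelace formula: 2A = Σ (x_i·y_{i+1} − x_{i+1}·y_i), indices taken mod 4.
P→Q: (3)(-1) − (-7)(0) = -3
Q→R: (-7)(1) − (3)(-1) = -4
R→S: (3)(0) − (9)(1) = -9
S→P: (9)(0) − (3)(0) = 0
Σ = -16
Area = |Σ|/2 = 8.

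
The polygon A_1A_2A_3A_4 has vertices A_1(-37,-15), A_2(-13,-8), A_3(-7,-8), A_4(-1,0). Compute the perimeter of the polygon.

|A_1A_2| = √((24)² + (7)²) = √625 = 25
|A_2A_3| = √((6)² + (0)²) = √36 = 6
|A_3A_4| = √((6)² + (8)²) = √100 = 10
|A_4A_1| = √((-36)² + (-15)²) = √1521 = 39
Perimeter = 25 + 6 + 10 + 39 = 80.

80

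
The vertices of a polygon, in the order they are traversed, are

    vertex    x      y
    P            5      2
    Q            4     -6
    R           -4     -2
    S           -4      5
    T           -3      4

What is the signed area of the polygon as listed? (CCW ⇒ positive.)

Apply the shoelace (surveyor's) formula: 2A = Σ (x_i·y_{i+1} − x_{i+1}·y_i), indices taken mod 5.
P→Q: (5)(-6) − (4)(2) = -38
Q→R: (4)(-2) − (-4)(-6) = -32
R→S: (-4)(5) − (-4)(-2) = -28
S→T: (-4)(4) − (-3)(5) = -1
T→P: (-3)(2) − (5)(4) = -26
Σ = -125
Signed area = Σ/2 = -62.5 (negative ⇒ clockwise traversal).

-62.5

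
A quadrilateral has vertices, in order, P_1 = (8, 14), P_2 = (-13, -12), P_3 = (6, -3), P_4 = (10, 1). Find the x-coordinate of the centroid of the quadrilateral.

349/219

Apply the shoelace (surveyor's) formula. First the cross-terms c_i = x_i·y_{i+1} − x_{i+1}·y_i:
  86, 111, 36, 132  ⇒  2A = 365, A = 182.5.
Then Σ (x_i + x_{i+1})·c_i = 1745, so x̄ = 1745 / (6·182.5) = 349/219.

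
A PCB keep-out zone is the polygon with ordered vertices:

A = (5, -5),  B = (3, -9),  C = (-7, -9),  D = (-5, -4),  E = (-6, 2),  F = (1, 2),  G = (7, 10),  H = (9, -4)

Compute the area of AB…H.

Apply the shoelace formula: 2A = Σ (x_i·y_{i+1} − x_{i+1}·y_i), indices taken mod 8.
A→B: (5)(-9) − (3)(-5) = -30
B→C: (3)(-9) − (-7)(-9) = -90
C→D: (-7)(-4) − (-5)(-9) = -17
D→E: (-5)(2) − (-6)(-4) = -34
E→F: (-6)(2) − (1)(2) = -14
F→G: (1)(10) − (7)(2) = -4
G→H: (7)(-4) − (9)(10) = -118
H→A: (9)(-5) − (5)(-4) = -25
Σ = -332
Area = |Σ|/2 = 166.

166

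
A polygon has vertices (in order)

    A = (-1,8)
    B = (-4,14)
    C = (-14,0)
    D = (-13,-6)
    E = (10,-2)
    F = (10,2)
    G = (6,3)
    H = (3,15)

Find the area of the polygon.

281

Apply Gauss's area formula: 2A = Σ (x_i·y_{i+1} − x_{i+1}·y_i), indices taken mod 8.
Σ = (18) + (196) + (84) + (86) + (40) + (18) + (81) + (39) = 562
Area = |Σ|/2 = 281.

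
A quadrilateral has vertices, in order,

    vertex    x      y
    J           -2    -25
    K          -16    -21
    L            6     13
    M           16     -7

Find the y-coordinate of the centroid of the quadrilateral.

Apply the shoelace formula. First the cross-terms c_i = x_i·y_{i+1} − x_{i+1}·y_i:
  -358, -82, -250, -414  ⇒  2A = -1104, A = -552.
Then Σ (y_i + y_{i+1})·c_i = 28872, so ȳ = 28872 / (6·(-552)) = -401/46.

-401/46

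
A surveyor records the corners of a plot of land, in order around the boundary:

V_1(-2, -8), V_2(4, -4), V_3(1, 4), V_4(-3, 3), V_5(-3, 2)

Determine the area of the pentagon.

Apply the shoelace (surveyor's) formula: 2A = Σ (x_i·y_{i+1} − x_{i+1}·y_i), indices taken mod 5.
Σ = (40) + (20) + (15) + (3) + (28) = 106
Area = |Σ|/2 = 53.

53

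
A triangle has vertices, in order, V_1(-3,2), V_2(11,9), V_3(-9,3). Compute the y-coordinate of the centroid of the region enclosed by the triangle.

Apply Gauss's area formula. First the cross-terms c_i = x_i·y_{i+1} − x_{i+1}·y_i:
  -49, 114, -9  ⇒  2A = 56, A = 28.
Then Σ (y_i + y_{i+1})·c_i = 784, so ȳ = 784 / (6·28) = 14/3.

14/3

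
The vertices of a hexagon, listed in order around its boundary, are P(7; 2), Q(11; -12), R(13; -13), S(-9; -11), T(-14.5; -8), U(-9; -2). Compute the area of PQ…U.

Apply the shoelace (surveyor's) formula: 2A = Σ (x_i·y_{i+1} − x_{i+1}·y_i), indices taken mod 6.
Σ = (-106) + (13) + (-260) + (-87.5) + (-43) + (-4) = -487.5
Area = |Σ|/2 = 243.75.

243.75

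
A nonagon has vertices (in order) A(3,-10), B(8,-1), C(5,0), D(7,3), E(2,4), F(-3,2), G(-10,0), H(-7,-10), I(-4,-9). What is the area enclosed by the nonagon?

172.5

Cross-terms: 77, 5, 15, 22, 16, 20, 100, 23, 67  ⇒  Σ = 345
Area = |Σ|/2 = 172.5.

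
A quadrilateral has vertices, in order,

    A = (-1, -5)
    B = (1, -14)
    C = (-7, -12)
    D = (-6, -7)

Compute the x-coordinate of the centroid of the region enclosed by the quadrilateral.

-38/13

Apply the shoelace formula. First the cross-terms c_i = x_i·y_{i+1} − x_{i+1}·y_i:
  19, -110, -23, 23  ⇒  2A = -91, A = -45.5.
Then Σ (x_i + x_{i+1})·c_i = 798, so x̄ = 798 / (6·(-45.5)) = -38/13.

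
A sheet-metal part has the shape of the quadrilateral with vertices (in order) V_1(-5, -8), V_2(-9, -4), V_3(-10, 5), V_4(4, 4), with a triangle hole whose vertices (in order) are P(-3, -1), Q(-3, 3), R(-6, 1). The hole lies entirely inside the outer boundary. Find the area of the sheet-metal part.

Outer boundary:
Apply the surveyor's formula: 2A = Σ (x_i·y_{i+1} − x_{i+1}·y_i), indices taken mod 4.
Σ = (-52) + (-85) + (-60) + (-12) = -209
Area = |Σ|/2 = 104.5.
Hole:
Apply Gauss's area formula: 2A = Σ (x_i·y_{i+1} − x_{i+1}·y_i), indices taken mod 3.
P→Q: (-3)(3) − (-3)(-1) = -12
Q→R: (-3)(1) − (-6)(3) = 15
R→P: (-6)(-1) − (-3)(1) = 9
Σ = 12
Area = |Σ|/2 = 6.
Net area = 104.5 − 6 = 98.5.

98.5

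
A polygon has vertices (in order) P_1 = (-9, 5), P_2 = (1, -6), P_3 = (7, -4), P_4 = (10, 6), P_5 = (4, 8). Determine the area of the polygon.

Apply the surveyor's formula: 2A = Σ (x_i·y_{i+1} − x_{i+1}·y_i), indices taken mod 5.
Σ = (49) + (38) + (82) + (56) + (92) = 317
Area = |Σ|/2 = 158.5.

158.5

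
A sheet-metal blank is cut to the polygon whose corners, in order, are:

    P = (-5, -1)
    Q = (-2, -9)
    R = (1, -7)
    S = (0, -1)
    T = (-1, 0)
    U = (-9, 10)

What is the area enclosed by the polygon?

56.5

Apply Gauss's area formula: 2A = Σ (x_i·y_{i+1} − x_{i+1}·y_i), indices taken mod 6.
Σ = (43) + (23) + (-1) + (-1) + (-10) + (59) = 113
Area = |Σ|/2 = 56.5.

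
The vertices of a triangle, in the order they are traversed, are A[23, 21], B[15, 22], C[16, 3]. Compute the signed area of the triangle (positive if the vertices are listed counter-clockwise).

75.5

A→B: (23)(22) − (15)(21) = 191
B→C: (15)(3) − (16)(22) = -307
C→A: (16)(21) − (23)(3) = 267
Σ = 151
Signed area = Σ/2 = 75.5 (positive ⇒ counter-clockwise traversal).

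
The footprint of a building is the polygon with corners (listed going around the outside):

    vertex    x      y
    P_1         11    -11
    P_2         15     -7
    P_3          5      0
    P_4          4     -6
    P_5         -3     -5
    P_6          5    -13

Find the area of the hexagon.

103.5

Apply the surveyor's formula: 2A = Σ (x_i·y_{i+1} − x_{i+1}·y_i), indices taken mod 6.
Σ = (88) + (35) + (-30) + (-38) + (64) + (88) = 207
Area = |Σ|/2 = 103.5.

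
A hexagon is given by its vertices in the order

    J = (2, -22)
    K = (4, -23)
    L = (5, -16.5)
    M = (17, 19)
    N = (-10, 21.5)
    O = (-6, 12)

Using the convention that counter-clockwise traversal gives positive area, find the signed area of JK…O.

Apply the surveyor's formula: 2A = Σ (x_i·y_{i+1} − x_{i+1}·y_i), indices taken mod 6.
Cross-terms: 42, 49, 375.5, 555.5, 9, 108  ⇒  Σ = 1139
Signed area = Σ/2 = 569.5 (positive ⇒ counter-clockwise traversal).

569.5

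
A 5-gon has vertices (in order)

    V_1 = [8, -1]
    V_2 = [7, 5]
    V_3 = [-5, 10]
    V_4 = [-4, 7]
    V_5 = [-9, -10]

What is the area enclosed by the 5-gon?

Apply the shoelace formula: 2A = Σ (x_i·y_{i+1} − x_{i+1}·y_i), indices taken mod 5.
Σ = (47) + (95) + (5) + (103) + (89) = 339
Area = |Σ|/2 = 169.5.

169.5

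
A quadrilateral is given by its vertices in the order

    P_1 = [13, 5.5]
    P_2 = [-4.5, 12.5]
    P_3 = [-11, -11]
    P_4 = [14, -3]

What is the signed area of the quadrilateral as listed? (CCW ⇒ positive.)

338.625

Apply the shoelace formula: 2A = Σ (x_i·y_{i+1} − x_{i+1}·y_i), indices taken mod 4.
Σ = (187.25) + (187) + (187) + (116) = 677.25
Signed area = Σ/2 = 338.625 (positive ⇒ counter-clockwise traversal).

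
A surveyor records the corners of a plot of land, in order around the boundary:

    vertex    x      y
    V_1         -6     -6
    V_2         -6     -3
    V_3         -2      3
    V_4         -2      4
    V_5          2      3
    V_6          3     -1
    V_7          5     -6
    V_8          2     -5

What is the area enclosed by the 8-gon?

Apply the surveyor's formula: 2A = Σ (x_i·y_{i+1} − x_{i+1}·y_i), indices taken mod 8.
V_1→V_2: (-6)(-3) − (-6)(-6) = -18
V_2→V_3: (-6)(3) − (-2)(-3) = -24
V_3→V_4: (-2)(4) − (-2)(3) = -2
V_4→V_5: (-2)(3) − (2)(4) = -14
V_5→V_6: (2)(-1) − (3)(3) = -11
V_6→V_7: (3)(-6) − (5)(-1) = -13
V_7→V_8: (5)(-5) − (2)(-6) = -13
V_8→V_1: (2)(-6) − (-6)(-5) = -42
Σ = -137
Area = |Σ|/2 = 68.5.

68.5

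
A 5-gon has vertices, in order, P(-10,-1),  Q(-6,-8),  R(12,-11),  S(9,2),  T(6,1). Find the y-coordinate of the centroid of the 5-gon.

Apply the shoelace formula. First the cross-terms c_i = x_i·y_{i+1} − x_{i+1}·y_i:
  74, 162, 123, -3, 4  ⇒  2A = 360, A = 180.
Then Σ (y_i + y_{i+1})·c_i = -4860, so ȳ = -4860 / (6·180) = -4.5.

-4.5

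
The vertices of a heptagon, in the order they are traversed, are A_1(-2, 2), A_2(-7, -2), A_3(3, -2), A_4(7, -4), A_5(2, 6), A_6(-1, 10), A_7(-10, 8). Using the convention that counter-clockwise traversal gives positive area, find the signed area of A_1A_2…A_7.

102

A_1→A_2: (-2)(-2) − (-7)(2) = 18
A_2→A_3: (-7)(-2) − (3)(-2) = 20
A_3→A_4: (3)(-4) − (7)(-2) = 2
A_4→A_5: (7)(6) − (2)(-4) = 50
A_5→A_6: (2)(10) − (-1)(6) = 26
A_6→A_7: (-1)(8) − (-10)(10) = 92
A_7→A_1: (-10)(2) − (-2)(8) = -4
Σ = 204
Signed area = Σ/2 = 102 (positive ⇒ counter-clockwise traversal).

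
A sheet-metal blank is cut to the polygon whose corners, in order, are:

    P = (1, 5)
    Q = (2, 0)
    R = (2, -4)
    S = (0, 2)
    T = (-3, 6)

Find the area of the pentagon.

Cross-terms: -10, -8, 4, 6, -21  ⇒  Σ = -29
Area = |Σ|/2 = 14.5.

14.5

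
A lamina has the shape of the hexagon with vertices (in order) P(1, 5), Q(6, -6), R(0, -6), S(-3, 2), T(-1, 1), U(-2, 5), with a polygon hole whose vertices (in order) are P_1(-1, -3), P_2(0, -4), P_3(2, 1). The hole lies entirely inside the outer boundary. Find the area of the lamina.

Outer boundary:
Σ = (-36) + (-36) + (-18) + (-1) + (-3) + (-15) = -109
Area = |Σ|/2 = 54.5.
Hole:
Apply Gauss's area formula: 2A = Σ (x_i·y_{i+1} − x_{i+1}·y_i), indices taken mod 3.
P_1→P_2: (-1)(-4) − (0)(-3) = 4
P_2→P_3: (0)(1) − (2)(-4) = 8
P_3→P_1: (2)(-3) − (-1)(1) = -5
Σ = 7
Area = |Σ|/2 = 3.5.
Net area = 54.5 − 3.5 = 51.

51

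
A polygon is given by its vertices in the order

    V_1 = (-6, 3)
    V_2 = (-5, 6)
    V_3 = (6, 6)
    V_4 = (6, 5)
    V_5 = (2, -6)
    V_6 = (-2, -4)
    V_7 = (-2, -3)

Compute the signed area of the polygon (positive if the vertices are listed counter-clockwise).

Apply the shoelace (surveyor's) formula: 2A = Σ (x_i·y_{i+1} − x_{i+1}·y_i), indices taken mod 7.
Cross-terms: -21, -66, -6, -46, -20, -2, -24  ⇒  Σ = -185
Signed area = Σ/2 = -92.5 (negative ⇒ clockwise traversal).

-92.5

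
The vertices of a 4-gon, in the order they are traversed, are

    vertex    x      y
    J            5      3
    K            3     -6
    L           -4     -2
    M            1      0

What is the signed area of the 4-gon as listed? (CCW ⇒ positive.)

J→K: (5)(-6) − (3)(3) = -39
K→L: (3)(-2) − (-4)(-6) = -30
L→M: (-4)(0) − (1)(-2) = 2
M→J: (1)(3) − (5)(0) = 3
Σ = -64
Signed area = Σ/2 = -32 (negative ⇒ clockwise traversal).

-32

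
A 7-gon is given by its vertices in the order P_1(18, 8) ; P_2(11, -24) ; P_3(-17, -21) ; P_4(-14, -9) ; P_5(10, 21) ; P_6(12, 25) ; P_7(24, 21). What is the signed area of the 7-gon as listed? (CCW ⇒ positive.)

Σ = (-520) + (-639) + (-141) + (-204) + (-2) + (-348) + (-186) = -2040
Signed area = Σ/2 = -1020 (negative ⇒ clockwise traversal).

-1020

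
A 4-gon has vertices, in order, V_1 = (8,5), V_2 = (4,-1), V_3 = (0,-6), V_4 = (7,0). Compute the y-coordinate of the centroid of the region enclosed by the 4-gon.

Apply the shoelace (surveyor's) formula. First the cross-terms c_i = x_i·y_{i+1} − x_{i+1}·y_i:
  -28, -24, 42, 35  ⇒  2A = 25, A = 12.5.
Then Σ (y_i + y_{i+1})·c_i = -21, so ȳ = -21 / (6·12.5) = -0.28.

-0.28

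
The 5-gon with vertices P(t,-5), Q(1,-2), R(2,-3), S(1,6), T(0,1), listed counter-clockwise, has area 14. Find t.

-2

The doubled signed area Σ (x_i y_{i+1} − x_{i+1} y_i) is linear in t.
With t=0 it equals 22; the coefficient of t is -3 (from the two edges through P).
So -3·t + 22 = 2·14 = 28 ⇒ t = -2.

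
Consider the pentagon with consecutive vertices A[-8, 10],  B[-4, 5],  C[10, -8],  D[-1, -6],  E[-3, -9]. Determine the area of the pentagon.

98.5

Apply Gauss's area formula: 2A = Σ (x_i·y_{i+1} − x_{i+1}·y_i), indices taken mod 5.
Σ = (0) + (-18) + (-68) + (-9) + (-102) = -197
Area = |Σ|/2 = 98.5.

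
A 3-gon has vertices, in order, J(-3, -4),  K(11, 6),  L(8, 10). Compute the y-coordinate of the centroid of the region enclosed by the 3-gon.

4

Apply the surveyor's formula. First the cross-terms c_i = x_i·y_{i+1} − x_{i+1}·y_i:
  26, 62, -2  ⇒  2A = 86, A = 43.
Then Σ (y_i + y_{i+1})·c_i = 1032, so ȳ = 1032 / (6·43) = 4.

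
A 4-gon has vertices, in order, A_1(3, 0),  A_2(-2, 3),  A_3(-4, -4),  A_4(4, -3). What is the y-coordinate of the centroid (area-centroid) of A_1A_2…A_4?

-12/11

Apply Gauss's area formula. First the cross-terms c_i = x_i·y_{i+1} − x_{i+1}·y_i:
  9, 20, 28, 9  ⇒  2A = 66, A = 33.
Then Σ (y_i + y_{i+1})·c_i = -216, so ȳ = -216 / (6·33) = -12/11.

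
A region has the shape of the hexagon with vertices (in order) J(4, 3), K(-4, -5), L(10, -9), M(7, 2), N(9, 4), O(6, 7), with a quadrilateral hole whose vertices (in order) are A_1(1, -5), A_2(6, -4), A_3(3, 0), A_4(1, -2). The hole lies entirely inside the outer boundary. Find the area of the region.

85.5

Outer boundary:
Apply the shoelace formula: 2A = Σ (x_i·y_{i+1} − x_{i+1}·y_i), indices taken mod 6.
Σ = (-8) + (86) + (83) + (10) + (39) + (-10) = 200
Area = |Σ|/2 = 100.
Hole:
Apply the surveyor's formula: 2A = Σ (x_i·y_{i+1} − x_{i+1}·y_i), indices taken mod 4.
A_1→A_2: (1)(-4) − (6)(-5) = 26
A_2→A_3: (6)(0) − (3)(-4) = 12
A_3→A_4: (3)(-2) − (1)(0) = -6
A_4→A_1: (1)(-5) − (1)(-2) = -3
Σ = 29
Area = |Σ|/2 = 14.5.
Net area = 100 − 14.5 = 85.5.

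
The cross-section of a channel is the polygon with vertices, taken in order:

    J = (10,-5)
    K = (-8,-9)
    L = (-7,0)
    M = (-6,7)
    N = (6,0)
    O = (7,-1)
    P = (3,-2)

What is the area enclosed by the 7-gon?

Apply the shoelace formula: 2A = Σ (x_i·y_{i+1} − x_{i+1}·y_i), indices taken mod 7.
Σ = (-130) + (-63) + (-49) + (-42) + (-6) + (-11) + (5) = -296
Area = |Σ|/2 = 148.

148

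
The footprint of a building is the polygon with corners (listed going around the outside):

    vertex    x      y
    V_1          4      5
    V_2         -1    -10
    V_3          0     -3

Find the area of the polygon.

10

V_1→V_2: (4)(-10) − (-1)(5) = -35
V_2→V_3: (-1)(-3) − (0)(-10) = 3
V_3→V_1: (0)(5) − (4)(-3) = 12
Σ = -20
Area = |Σ|/2 = 10.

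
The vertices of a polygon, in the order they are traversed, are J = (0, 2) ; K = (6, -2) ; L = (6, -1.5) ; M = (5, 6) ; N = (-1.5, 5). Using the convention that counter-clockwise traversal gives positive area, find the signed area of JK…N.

Apply Gauss's area formula: 2A = Σ (x_i·y_{i+1} − x_{i+1}·y_i), indices taken mod 5.
J→K: (0)(-2) − (6)(2) = -12
K→L: (6)(-1.5) − (6)(-2) = 3
L→M: (6)(6) − (5)(-1.5) = 43.5
M→N: (5)(5) − (-1.5)(6) = 34
N→J: (-1.5)(2) − (0)(5) = -3
Σ = 65.5
Signed area = Σ/2 = 32.75 (positive ⇒ counter-clockwise traversal).

32.75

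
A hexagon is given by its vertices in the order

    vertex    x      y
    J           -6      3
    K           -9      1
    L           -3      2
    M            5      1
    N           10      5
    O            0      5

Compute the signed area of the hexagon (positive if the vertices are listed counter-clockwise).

Apply the shoelace (surveyor's) formula: 2A = Σ (x_i·y_{i+1} − x_{i+1}·y_i), indices taken mod 6.
Σ = (21) + (-15) + (-13) + (15) + (50) + (30) = 88
Signed area = Σ/2 = 44 (positive ⇒ counter-clockwise traversal).

44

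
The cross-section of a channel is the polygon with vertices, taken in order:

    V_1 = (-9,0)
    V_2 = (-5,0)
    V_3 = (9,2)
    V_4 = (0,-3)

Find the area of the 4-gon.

32

Apply the shoelace (surveyor's) formula: 2A = Σ (x_i·y_{i+1} − x_{i+1}·y_i), indices taken mod 4.
Cross-terms: 0, -10, -27, -27  ⇒  Σ = -64
Area = |Σ|/2 = 32.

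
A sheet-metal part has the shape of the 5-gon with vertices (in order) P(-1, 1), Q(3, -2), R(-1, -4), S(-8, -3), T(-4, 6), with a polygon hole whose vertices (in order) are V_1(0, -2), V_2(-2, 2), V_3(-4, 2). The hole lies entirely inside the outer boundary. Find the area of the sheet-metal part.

Outer boundary:
Apply the shoelace (surveyor's) formula: 2A = Σ (x_i·y_{i+1} − x_{i+1}·y_i), indices taken mod 5.
Cross-terms: -1, -14, -29, -60, 2  ⇒  Σ = -102
Area = |Σ|/2 = 51.
Hole:
V_1→V_2: (0)(2) − (-2)(-2) = -4
V_2→V_3: (-2)(2) − (-4)(2) = 4
V_3→V_1: (-4)(-2) − (0)(2) = 8
Σ = 8
Area = |Σ|/2 = 4.
Net area = 51 − 4 = 47.

47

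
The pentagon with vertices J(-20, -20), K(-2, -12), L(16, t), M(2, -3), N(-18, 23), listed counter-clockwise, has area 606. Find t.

The doubled signed area Σ (x_i y_{i+1} − x_{i+1} y_i) is linear in t.
With t=0 it equals 1156; the coefficient of t is -4 (from the two edges through L).
So -4·t + 1156 = 2·606 = 1212 ⇒ t = -14.

-14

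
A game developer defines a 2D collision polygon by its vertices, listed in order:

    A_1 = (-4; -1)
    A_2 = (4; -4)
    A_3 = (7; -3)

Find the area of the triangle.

Cross-terms: 20, 16, -19  ⇒  Σ = 17
Area = |Σ|/2 = 8.5.

8.5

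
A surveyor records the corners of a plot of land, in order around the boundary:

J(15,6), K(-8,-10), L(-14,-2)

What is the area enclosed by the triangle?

140

Apply Gauss's area formula: 2A = Σ (x_i·y_{i+1} − x_{i+1}·y_i), indices taken mod 3.
Cross-terms: -102, -124, -54  ⇒  Σ = -280
Area = |Σ|/2 = 140.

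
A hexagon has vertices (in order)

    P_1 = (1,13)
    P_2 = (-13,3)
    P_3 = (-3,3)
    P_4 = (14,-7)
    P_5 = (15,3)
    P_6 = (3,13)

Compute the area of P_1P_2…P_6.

240

Apply the shoelace formula: 2A = Σ (x_i·y_{i+1} − x_{i+1}·y_i), indices taken mod 6.
Σ = (172) + (-30) + (-21) + (147) + (186) + (26) = 480
Area = |Σ|/2 = 240.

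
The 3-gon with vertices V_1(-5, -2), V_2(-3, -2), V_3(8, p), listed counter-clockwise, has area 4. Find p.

The doubled signed area Σ (x_i y_{i+1} − x_{i+1} y_i) is linear in p.
With p=0 it equals 4; the coefficient of p is 2 (from the two edges through V_3).
So 2·p + 4 = 2·4 = 8 ⇒ p = 2.

2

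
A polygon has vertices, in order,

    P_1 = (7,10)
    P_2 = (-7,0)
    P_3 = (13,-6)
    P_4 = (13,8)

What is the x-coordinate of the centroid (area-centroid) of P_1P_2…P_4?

Apply the shoelace formula. First the cross-terms c_i = x_i·y_{i+1} − x_{i+1}·y_i:
  70, 42, 182, 74  ⇒  2A = 368, A = 184.
Then Σ (x_i + x_{i+1})·c_i = 6464, so x̄ = 6464 / (6·184) = 404/69.

404/69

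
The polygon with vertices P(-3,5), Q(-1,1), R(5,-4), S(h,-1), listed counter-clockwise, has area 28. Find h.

Write out the shoelace sum; only the two edges meeting at S involve h:
2·Area = [(5·(-1) − h·(-4)) + (h·5 − (-3)·(-1))] + 1
       = 9·h + -7 = 56
⇒ h = 7.

7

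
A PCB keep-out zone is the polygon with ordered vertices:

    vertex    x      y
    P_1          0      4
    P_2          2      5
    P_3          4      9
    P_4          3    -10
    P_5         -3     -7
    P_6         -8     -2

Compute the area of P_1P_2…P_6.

105

Apply the shoelace (surveyor's) formula: 2A = Σ (x_i·y_{i+1} − x_{i+1}·y_i), indices taken mod 6.
Σ = (-8) + (-2) + (-67) + (-51) + (-50) + (-32) = -210
Area = |Σ|/2 = 105.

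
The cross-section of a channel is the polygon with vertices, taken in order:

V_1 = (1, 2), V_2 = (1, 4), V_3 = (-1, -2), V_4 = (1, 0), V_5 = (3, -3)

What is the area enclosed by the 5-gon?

Apply Gauss's area formula: 2A = Σ (x_i·y_{i+1} − x_{i+1}·y_i), indices taken mod 5.
V_1→V_2: (1)(4) − (1)(2) = 2
V_2→V_3: (1)(-2) − (-1)(4) = 2
V_3→V_4: (-1)(0) − (1)(-2) = 2
V_4→V_5: (1)(-3) − (3)(0) = -3
V_5→V_1: (3)(2) − (1)(-3) = 9
Σ = 12
Area = |Σ|/2 = 6.

6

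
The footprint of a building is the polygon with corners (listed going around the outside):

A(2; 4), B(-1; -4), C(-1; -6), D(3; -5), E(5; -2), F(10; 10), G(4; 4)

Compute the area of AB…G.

59

Apply the shoelace (surveyor's) formula: 2A = Σ (x_i·y_{i+1} − x_{i+1}·y_i), indices taken mod 7.
Σ = (-4) + (2) + (23) + (19) + (70) + (0) + (8) = 118
Area = |Σ|/2 = 59.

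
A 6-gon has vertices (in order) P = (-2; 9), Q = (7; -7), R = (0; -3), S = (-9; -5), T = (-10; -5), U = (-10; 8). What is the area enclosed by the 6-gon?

153

P→Q: (-2)(-7) − (7)(9) = -49
Q→R: (7)(-3) − (0)(-7) = -21
R→S: (0)(-5) − (-9)(-3) = -27
S→T: (-9)(-5) − (-10)(-5) = -5
T→U: (-10)(8) − (-10)(-5) = -130
U→P: (-10)(9) − (-2)(8) = -74
Σ = -306
Area = |Σ|/2 = 153.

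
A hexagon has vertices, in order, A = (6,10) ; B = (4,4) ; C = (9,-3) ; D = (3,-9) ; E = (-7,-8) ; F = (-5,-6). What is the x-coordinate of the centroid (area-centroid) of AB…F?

Apply Gauss's area formula. First the cross-terms c_i = x_i·y_{i+1} − x_{i+1}·y_i:
  -16, -48, -72, -87, 2, -14  ⇒  2A = -235, A = -117.5.
Then Σ (x_i + x_{i+1})·c_i = -1338, so x̄ = -1338 / (6·(-117.5)) = 446/235.

446/235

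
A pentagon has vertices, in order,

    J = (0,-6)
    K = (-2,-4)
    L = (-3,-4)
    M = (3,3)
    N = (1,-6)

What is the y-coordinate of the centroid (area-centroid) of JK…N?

Apply the shoelace (surveyor's) formula. First the cross-terms c_i = x_i·y_{i+1} − x_{i+1}·y_i:
  -12, -4, 3, -21, -6  ⇒  2A = -40, A = -20.
Then Σ (y_i + y_{i+1})·c_i = 284, so ȳ = 284 / (6·(-20)) = -71/30.

-71/30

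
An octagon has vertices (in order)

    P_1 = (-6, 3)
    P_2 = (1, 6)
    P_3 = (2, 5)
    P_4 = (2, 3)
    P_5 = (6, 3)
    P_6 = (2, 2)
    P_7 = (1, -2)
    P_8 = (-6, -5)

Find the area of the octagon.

63.5

P_1→P_2: (-6)(6) − (1)(3) = -39
P_2→P_3: (1)(5) − (2)(6) = -7
P_3→P_4: (2)(3) − (2)(5) = -4
P_4→P_5: (2)(3) − (6)(3) = -12
P_5→P_6: (6)(2) − (2)(3) = 6
P_6→P_7: (2)(-2) − (1)(2) = -6
P_7→P_8: (1)(-5) − (-6)(-2) = -17
P_8→P_1: (-6)(3) − (-6)(-5) = -48
Σ = -127
Area = |Σ|/2 = 63.5.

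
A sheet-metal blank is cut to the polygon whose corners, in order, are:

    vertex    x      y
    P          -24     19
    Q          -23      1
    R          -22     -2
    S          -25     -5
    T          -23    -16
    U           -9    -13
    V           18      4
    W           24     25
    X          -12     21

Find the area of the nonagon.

Apply the surveyor's formula: 2A = Σ (x_i·y_{i+1} − x_{i+1}·y_i), indices taken mod 9.
Σ = (413) + (68) + (60) + (285) + (155) + (198) + (354) + (804) + (276) = 2613
Area = |Σ|/2 = 1306.5.

1306.5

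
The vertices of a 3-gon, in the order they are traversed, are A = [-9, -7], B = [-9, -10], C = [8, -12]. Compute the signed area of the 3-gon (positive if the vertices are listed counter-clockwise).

25.5

Apply Gauss's area formula: 2A = Σ (x_i·y_{i+1} − x_{i+1}·y_i), indices taken mod 3.
Σ = (27) + (188) + (-164) = 51
Signed area = Σ/2 = 25.5 (positive ⇒ counter-clockwise traversal).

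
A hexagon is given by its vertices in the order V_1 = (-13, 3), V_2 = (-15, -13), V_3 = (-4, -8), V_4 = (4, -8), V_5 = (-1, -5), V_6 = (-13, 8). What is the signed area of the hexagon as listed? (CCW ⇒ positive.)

155

Apply Gauss's area formula: 2A = Σ (x_i·y_{i+1} − x_{i+1}·y_i), indices taken mod 6.
Σ = (214) + (68) + (64) + (-28) + (-73) + (65) = 310
Signed area = Σ/2 = 155 (positive ⇒ counter-clockwise traversal).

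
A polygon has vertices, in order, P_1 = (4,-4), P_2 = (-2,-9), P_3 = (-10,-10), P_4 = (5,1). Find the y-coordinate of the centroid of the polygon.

-269/49

Apply the shoelace (surveyor's) formula. First the cross-terms c_i = x_i·y_{i+1} − x_{i+1}·y_i:
  -44, -70, 40, -24  ⇒  2A = -98, A = -49.
Then Σ (y_i + y_{i+1})·c_i = 1614, so ȳ = 1614 / (6·(-49)) = -269/49.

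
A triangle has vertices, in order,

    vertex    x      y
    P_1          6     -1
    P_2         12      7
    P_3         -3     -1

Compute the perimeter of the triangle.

36

|P_1P_2| = √((6)² + (8)²) = √100 = 10
|P_2P_3| = √((-15)² + (-8)²) = √289 = 17
|P_3P_1| = √((9)² + (0)²) = √81 = 9
Perimeter = 10 + 17 + 9 = 36.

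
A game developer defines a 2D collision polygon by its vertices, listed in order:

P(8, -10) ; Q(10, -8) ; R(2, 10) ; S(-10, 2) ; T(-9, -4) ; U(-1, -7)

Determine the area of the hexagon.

219.5

Apply the shoelace formula: 2A = Σ (x_i·y_{i+1} − x_{i+1}·y_i), indices taken mod 6.
Σ = (36) + (116) + (104) + (58) + (59) + (66) = 439
Area = |Σ|/2 = 219.5.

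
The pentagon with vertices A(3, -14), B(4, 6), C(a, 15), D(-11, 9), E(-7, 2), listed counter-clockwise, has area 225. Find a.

6

The doubled signed area Σ (x_i y_{i+1} − x_{i+1} y_i) is linear in a.
With a=0 it equals 432; the coefficient of a is 3 (from the two edges through C).
So 3·a + 432 = 2·225 = 450 ⇒ a = 6.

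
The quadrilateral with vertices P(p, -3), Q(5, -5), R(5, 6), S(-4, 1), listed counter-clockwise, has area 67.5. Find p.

-4

The doubled signed area Σ (x_i y_{i+1} − x_{i+1} y_i) is linear in p.
With p=0 it equals 111; the coefficient of p is -6 (from the two edges through P).
So -6·p + 111 = 2·67.5 = 135 ⇒ p = -4.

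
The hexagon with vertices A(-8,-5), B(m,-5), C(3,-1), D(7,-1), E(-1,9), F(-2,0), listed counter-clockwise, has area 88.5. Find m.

The doubled signed area Σ (x_i y_{i+1} − x_{i+1} y_i) is linear in m.
With m=0 it equals 149; the coefficient of m is 4 (from the two edges through B).
So 4·m + 149 = 2·88.5 = 177 ⇒ m = 7.

7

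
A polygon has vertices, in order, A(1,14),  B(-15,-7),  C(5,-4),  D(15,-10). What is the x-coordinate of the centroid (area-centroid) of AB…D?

-1/22

Apply the shoelace (surveyor's) formula. First the cross-terms c_i = x_i·y_{i+1} − x_{i+1}·y_i:
  203, 95, 10, 220  ⇒  2A = 528, A = 264.
Then Σ (x_i + x_{i+1})·c_i = -72, so x̄ = -72 / (6·264) = -1/22.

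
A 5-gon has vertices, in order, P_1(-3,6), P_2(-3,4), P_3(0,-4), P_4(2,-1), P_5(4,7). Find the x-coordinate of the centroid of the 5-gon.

Apply Gauss's area formula. First the cross-terms c_i = x_i·y_{i+1} − x_{i+1}·y_i:
  6, 12, 8, 18, 45  ⇒  2A = 89, A = 44.5.
Then Σ (x_i + x_{i+1})·c_i = 97, so x̄ = 97 / (6·44.5) = 97/267.

97/267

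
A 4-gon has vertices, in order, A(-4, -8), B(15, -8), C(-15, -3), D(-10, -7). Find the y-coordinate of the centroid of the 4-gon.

-113/18

Apply the shoelace (surveyor's) formula. First the cross-terms c_i = x_i·y_{i+1} − x_{i+1}·y_i:
  152, -165, 75, 52  ⇒  2A = 114, A = 57.
Then Σ (y_i + y_{i+1})·c_i = -2147, so ȳ = -2147 / (6·57) = -113/18.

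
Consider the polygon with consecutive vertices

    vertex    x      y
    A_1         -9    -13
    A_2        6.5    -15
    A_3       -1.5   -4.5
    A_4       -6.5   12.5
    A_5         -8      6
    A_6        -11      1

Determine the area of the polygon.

Apply the surveyor's formula: 2A = Σ (x_i·y_{i+1} − x_{i+1}·y_i), indices taken mod 6.
Cross-terms: 219.5, -51.75, -48, 61, 58, 152  ⇒  Σ = 390.75
Area = |Σ|/2 = 195.375.

195.375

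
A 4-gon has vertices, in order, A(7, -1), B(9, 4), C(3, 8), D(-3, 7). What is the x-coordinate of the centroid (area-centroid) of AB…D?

Apply Gauss's area formula. First the cross-terms c_i = x_i·y_{i+1} − x_{i+1}·y_i:
  37, 60, 45, -46  ⇒  2A = 96, A = 48.
Then Σ (x_i + x_{i+1})·c_i = 1128, so x̄ = 1128 / (6·48) = 47/12.

47/12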